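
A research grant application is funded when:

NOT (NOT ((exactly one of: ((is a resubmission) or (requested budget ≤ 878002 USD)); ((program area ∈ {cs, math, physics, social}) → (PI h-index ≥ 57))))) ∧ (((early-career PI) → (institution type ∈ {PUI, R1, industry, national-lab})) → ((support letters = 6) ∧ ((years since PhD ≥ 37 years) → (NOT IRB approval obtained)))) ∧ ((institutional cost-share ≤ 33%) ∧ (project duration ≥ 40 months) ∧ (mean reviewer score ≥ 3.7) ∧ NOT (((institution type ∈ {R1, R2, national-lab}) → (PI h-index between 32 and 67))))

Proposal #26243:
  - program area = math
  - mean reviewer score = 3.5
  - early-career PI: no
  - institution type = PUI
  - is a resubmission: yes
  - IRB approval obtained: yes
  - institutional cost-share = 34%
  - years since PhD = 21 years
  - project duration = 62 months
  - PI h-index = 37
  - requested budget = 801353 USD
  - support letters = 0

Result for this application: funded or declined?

Declined

Atomic conditions:
  is a resubmission: yes → true
  requested budget ≤ 878002 USD: 801353 ≤ 878002 is true
  program area ∈ {cs, math, physics, social}: math is in the set → true
  PI h-index ≥ 57: 37 ≥ 57 is false
  early-career PI: no → false
  institution type ∈ {PUI, R1, industry, national-lab}: PUI is in the set → true
  support letters = 6: 0 == 6 is false
  years since PhD ≥ 37 years: 21 ≥ 37 is false
  NOT IRB approval obtained: yes → false
  institutional cost-share ≤ 33%: 34 ≤ 33 is false
  project duration ≥ 40 months: 62 ≥ 40 is true
  mean reviewer score ≥ 3.7: 3.5 ≥ 3.7 is false
  institution type ∈ {R1, R2, national-lab}: PUI is not in the set → false
  PI h-index between 32 and 67: 37 in [32, 67] is true
Combine:
[1.1.1.1] true OR true = true
[1.1.1.2] true → false = false
[1.1.1] exactly-one(true, false) = true
[1.1] NOT true = false
[1] NOT false = true
[2.1] false → true (antecedent false ⇒ implication holds) = true
[2.2.2] false → false (antecedent false ⇒ implication holds) = true
[2.2] false AND true = false
[2] true → false = false
[3.4.1] false → true (antecedent false ⇒ implication holds) = true
[3.4] NOT true = false
[3] false AND true AND false AND false = false
[root] true AND false AND false = false
Overall: false → declined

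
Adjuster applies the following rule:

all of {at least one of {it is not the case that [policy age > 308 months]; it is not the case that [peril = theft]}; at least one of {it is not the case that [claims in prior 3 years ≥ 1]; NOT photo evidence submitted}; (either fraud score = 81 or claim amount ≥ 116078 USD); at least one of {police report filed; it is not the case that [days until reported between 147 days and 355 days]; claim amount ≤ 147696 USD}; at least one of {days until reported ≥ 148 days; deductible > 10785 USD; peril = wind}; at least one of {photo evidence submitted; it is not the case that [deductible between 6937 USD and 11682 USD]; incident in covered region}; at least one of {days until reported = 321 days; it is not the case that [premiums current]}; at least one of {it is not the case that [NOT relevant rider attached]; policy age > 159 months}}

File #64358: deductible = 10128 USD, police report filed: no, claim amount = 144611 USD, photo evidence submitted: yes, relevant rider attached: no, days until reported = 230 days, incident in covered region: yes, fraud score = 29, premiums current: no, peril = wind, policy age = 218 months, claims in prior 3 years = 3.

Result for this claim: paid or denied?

Atomic conditions:
  policy age > 308 months: 218 > 308 is false
  peril = theft: wind == theft is false
  claims in prior 3 years ≥ 1: 3 ≥ 1 is true
  NOT photo evidence submitted: yes → false
  fraud score = 81: 29 == 81 is false
  claim amount ≥ 116078 USD: 144611 ≥ 116078 is true
  police report filed: no → false
  days until reported between 147 days and 355 days: 230 in [147, 355] is true
  claim amount ≤ 147696 USD: 144611 ≤ 147696 is true
  days until reported ≥ 148 days: 230 ≥ 148 is true
  deductible > 10785 USD: 10128 > 10785 is false
  peril = wind: wind == wind is true
  photo evidence submitted: yes → true
  deductible between 6937 USD and 11682 USD: 10128 in [6937, 11682] is true
  incident in covered region: yes → true
  days until reported = 321 days: 230 == 321 is false
  premiums current: no → false
  NOT relevant rider attached: no → true
  policy age > 159 months: 218 > 159 is true
Combine:
[1.1] NOT false = true
[1.2] NOT false = true
[1] true OR true = true
[2.1] NOT true = false
[2] false OR false = false
[3] false OR true = true
[4.2] NOT true = false
[4] false OR false OR true = true
[5] true OR false OR true = true
[6.2] NOT true = false
[6] true OR false OR true = true
[7.2] NOT false = true
[7] false OR true = true
[8.1] NOT true = false
[8] false OR true = true
[root] true AND false AND true AND true AND true AND true AND true AND true = false
Overall: false → denied

Denied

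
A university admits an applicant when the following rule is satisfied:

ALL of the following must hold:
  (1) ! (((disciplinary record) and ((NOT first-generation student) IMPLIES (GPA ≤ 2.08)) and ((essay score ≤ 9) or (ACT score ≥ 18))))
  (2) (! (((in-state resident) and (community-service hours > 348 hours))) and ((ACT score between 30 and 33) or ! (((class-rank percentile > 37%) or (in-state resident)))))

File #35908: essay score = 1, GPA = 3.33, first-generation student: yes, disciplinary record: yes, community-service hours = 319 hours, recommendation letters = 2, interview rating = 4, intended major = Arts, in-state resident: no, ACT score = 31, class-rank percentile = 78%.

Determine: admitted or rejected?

Atomic conditions:
  disciplinary record: yes → true
  NOT first-generation student: yes → false
  GPA ≤ 2.08: 3.33 ≤ 2.08 is false
  essay score ≤ 9: 1 ≤ 9 is true
  ACT score ≥ 18: 31 ≥ 18 is true
  in-state resident: no → false
  community-service hours > 348 hours: 319 > 348 is false
  ACT score between 30 and 33: 31 in [30, 33] is true
  class-rank percentile > 37%: 78 > 37 is true
Combine:
[1.1.2] false → false (antecedent false ⇒ implication holds) = true
[1.1.3] true OR true = true
[1.1] true AND true AND true = true
[1] NOT true = false
[2.1.1] false AND false = false
[2.1] NOT false = true
[2.2.2.1] true OR false = true
[2.2.2] NOT true = false
[2.2] true OR false = true
[2] true AND true = true
[root] false AND true = false
Overall: false → rejected

Rejected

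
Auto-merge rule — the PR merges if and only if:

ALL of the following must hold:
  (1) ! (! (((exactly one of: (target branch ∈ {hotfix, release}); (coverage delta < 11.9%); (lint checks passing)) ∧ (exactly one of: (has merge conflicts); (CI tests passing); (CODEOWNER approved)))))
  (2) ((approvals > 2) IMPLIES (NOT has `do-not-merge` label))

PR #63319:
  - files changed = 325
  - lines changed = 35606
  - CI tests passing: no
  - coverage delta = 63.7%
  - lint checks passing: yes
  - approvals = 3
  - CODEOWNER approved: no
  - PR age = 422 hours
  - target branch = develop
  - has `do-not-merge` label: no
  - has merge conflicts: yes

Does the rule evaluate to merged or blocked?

Atomic conditions:
  target branch ∈ {hotfix, release}: develop is not in the set → false
  coverage delta < 11.9%: 63.7 < 11.9 is false
  lint checks passing: yes → true
  has merge conflicts: yes → true
  CI tests passing: no → false
  CODEOWNER approved: no → false
  approvals > 2: 3 > 2 is true
  NOT has `do-not-merge` label: no → true
Combine:
[1.1.1.1] exactly-one(false, false, true) = true
[1.1.1.2] exactly-one(true, false, false) = true
[1.1.1] true AND true = true
[1.1] NOT true = false
[1] NOT false = true
[2] true → true = true
[root] true AND true = true
Overall: true → merged

Merged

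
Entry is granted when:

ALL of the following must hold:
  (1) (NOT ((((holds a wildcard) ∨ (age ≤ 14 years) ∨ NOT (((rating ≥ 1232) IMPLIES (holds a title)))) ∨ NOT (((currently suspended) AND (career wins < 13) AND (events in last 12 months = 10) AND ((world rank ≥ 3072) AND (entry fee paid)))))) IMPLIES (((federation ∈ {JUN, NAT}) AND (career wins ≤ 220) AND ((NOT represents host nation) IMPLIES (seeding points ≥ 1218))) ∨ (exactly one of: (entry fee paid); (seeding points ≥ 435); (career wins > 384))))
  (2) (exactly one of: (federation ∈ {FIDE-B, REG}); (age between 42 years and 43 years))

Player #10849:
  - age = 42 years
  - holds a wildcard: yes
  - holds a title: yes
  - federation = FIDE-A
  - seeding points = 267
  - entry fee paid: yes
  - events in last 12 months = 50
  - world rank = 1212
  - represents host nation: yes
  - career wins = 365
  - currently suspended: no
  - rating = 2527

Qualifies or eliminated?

Qualifies

Atomic conditions:
  holds a wildcard: yes → true
  age ≤ 14 years: 42 ≤ 14 is false
  rating ≥ 1232: 2527 ≥ 1232 is true
  holds a title: yes → true
  currently suspended: no → false
  career wins < 13: 365 < 13 is false
  events in last 12 months = 10: 50 == 10 is false
  world rank ≥ 3072: 1212 ≥ 3072 is false
  entry fee paid: yes → true
  federation ∈ {JUN, NAT}: FIDE-A is not in the set → false
  career wins ≤ 220: 365 ≤ 220 is false
  NOT represents host nation: yes → false
  seeding points ≥ 1218: 267 ≥ 1218 is false
  seeding points ≥ 435: 267 ≥ 435 is false
  career wins > 384: 365 > 384 is false
  federation ∈ {FIDE-B, REG}: FIDE-A is not in the set → false
  age between 42 years and 43 years: 42 in [42, 43] is true
Combine:
[1.1.1.1.3.1] true → true = true
[1.1.1.1.3] NOT true = false
[1.1.1.1] true OR false OR false = true
[1.1.1.2.1.4] false AND true = false
[1.1.1.2.1] false AND false AND false AND false = false
[1.1.1.2] NOT false = true
[1.1.1] true OR true = true
[1.1] NOT true = false
[1.2.1.3] false → false (antecedent false ⇒ implication holds) = true
[1.2.1] false AND false AND true = false
[1.2.2] exactly-one(true, false, false) = true
[1.2] false OR true = true
[1] false → true (antecedent false ⇒ implication holds) = true
[2] exactly-one(false, true) = true
[root] true AND true = true
Overall: true → qualifies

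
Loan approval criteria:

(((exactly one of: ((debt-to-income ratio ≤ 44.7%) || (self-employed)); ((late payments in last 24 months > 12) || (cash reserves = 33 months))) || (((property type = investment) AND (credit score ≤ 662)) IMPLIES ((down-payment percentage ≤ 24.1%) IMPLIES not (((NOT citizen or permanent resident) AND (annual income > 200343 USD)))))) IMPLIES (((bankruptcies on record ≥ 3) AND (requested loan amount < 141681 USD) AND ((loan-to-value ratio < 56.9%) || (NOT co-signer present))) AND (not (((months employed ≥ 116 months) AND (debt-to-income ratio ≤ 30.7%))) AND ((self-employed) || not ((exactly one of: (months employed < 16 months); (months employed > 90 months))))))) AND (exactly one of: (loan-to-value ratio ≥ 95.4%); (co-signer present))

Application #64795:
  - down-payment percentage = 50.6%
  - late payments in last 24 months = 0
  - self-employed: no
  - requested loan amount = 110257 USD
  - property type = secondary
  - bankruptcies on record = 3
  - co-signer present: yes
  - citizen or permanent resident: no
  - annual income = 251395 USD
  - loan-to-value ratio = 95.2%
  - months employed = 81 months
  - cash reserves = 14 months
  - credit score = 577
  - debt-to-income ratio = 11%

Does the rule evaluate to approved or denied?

Atomic conditions:
  debt-to-income ratio ≤ 44.7%: 11 ≤ 44.7 is true
  self-employed: no → false
  late payments in last 24 months > 12: 0 > 12 is false
  cash reserves = 33 months: 14 == 33 is false
  property type = investment: secondary == investment is false
  credit score ≤ 662: 577 ≤ 662 is true
  down-payment percentage ≤ 24.1%: 50.6 ≤ 24.1 is false
  NOT citizen or permanent resident: no → true
  annual income > 200343 USD: 251395 > 200343 is true
  bankruptcies on record ≥ 3: 3 ≥ 3 is true
  requested loan amount < 141681 USD: 110257 < 141681 is true
  loan-to-value ratio < 56.9%: 95.2 < 56.9 is false
  NOT co-signer present: yes → false
  months employed ≥ 116 months: 81 ≥ 116 is false
  debt-to-income ratio ≤ 30.7%: 11 ≤ 30.7 is true
  months employed < 16 months: 81 < 16 is false
  months employed > 90 months: 81 > 90 is false
  loan-to-value ratio ≥ 95.4%: 95.2 ≥ 95.4 is false
  co-signer present: yes → true
Combine:
[1.1.1.1] true OR false = true
[1.1.1.2] false OR false = false
[1.1.1] exactly-one(true, false) = true
[1.1.2.1] false AND true = false
[1.1.2.2.2.1] true AND true = true
[1.1.2.2.2] NOT true = false
[1.1.2.2] false → false (antecedent false ⇒ implication holds) = true
[1.1.2] false → true (antecedent false ⇒ implication holds) = true
[1.1] true OR true = true
[1.2.1.3] false OR false = false
[1.2.1] true AND true AND false = false
[1.2.2.1.1] false AND true = false
[1.2.2.1] NOT false = true
[1.2.2.2.2.1] exactly-one(false, false) = false
[1.2.2.2.2] NOT false = true
[1.2.2.2] false OR true = true
[1.2.2] true AND true = true
[1.2] false AND true = false
[1] true → false = false
[2] exactly-one(false, true) = true
[root] false AND true = false
Overall: false → denied

Denied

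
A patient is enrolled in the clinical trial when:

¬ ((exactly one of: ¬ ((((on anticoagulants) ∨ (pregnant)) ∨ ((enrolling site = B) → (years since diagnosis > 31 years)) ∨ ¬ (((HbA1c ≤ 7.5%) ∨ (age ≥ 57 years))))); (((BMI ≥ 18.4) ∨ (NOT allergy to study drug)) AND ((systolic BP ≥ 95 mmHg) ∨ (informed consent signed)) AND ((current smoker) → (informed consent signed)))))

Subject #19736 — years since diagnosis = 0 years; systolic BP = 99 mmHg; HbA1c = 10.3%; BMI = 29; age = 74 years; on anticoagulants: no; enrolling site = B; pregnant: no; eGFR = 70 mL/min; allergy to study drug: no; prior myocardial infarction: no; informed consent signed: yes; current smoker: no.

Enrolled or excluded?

Atomic conditions:
  on anticoagulants: no → false
  pregnant: no → false
  enrolling site = B: B == B is true
  years since diagnosis > 31 years: 0 > 31 is false
  HbA1c ≤ 7.5%: 10.3 ≤ 7.5 is false
  age ≥ 57 years: 74 ≥ 57 is true
  BMI ≥ 18.4: 29 ≥ 18.4 is true
  NOT allergy to study drug: no → true
  systolic BP ≥ 95 mmHg: 99 ≥ 95 is true
  informed consent signed: yes → true
  current smoker: no → false
Combine:
[1.1.1.1] false OR false = false
[1.1.1.2] true → false = false
[1.1.1.3.1] false OR true = true
[1.1.1.3] NOT true = false
[1.1.1] false OR false OR false = false
[1.1] NOT false = true
[1.2.1] true OR true = true
[1.2.2] true OR true = true
[1.2.3] false → true (antecedent false ⇒ implication holds) = true
[1.2] true AND true AND true = true
[1] exactly-one(true, true) = false
[root] NOT false = true
Overall: true → enrolled

Enrolled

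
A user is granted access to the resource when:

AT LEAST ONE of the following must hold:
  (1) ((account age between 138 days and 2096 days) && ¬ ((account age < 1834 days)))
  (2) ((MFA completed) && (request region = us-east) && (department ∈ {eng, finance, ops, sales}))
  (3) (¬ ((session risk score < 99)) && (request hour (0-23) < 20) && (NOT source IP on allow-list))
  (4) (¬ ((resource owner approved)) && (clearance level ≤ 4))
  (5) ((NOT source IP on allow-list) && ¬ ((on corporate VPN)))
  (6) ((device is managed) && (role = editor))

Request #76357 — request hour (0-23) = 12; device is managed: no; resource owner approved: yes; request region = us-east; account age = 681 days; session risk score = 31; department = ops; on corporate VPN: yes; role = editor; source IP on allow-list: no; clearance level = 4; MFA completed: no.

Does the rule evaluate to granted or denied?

Denied

Atomic conditions:
  account age between 138 days and 2096 days: 681 in [138, 2096] is true
  account age < 1834 days: 681 < 1834 is true
  MFA completed: no → false
  request region = us-east: us-east == us-east is true
  department ∈ {eng, finance, ops, sales}: ops is in the set → true
  session risk score < 99: 31 < 99 is true
  request hour (0-23) < 20: 12 < 20 is true
  NOT source IP on allow-list: no → true
  resource owner approved: yes → true
  clearance level ≤ 4: 4 ≤ 4 is true
  on corporate VPN: yes → true
  device is managed: no → false
  role = editor: editor == editor is true
Combine:
[1.2] NOT true = false
[1] true AND false = false
[2] false AND true AND true = false
[3.1] NOT true = false
[3] false AND true AND true = false
[4.1] NOT true = false
[4] false AND true = false
[5.2] NOT true = false
[5] true AND false = false
[6] false AND true = false
[root] false OR false OR false OR false OR false OR false = false
Overall: false → denied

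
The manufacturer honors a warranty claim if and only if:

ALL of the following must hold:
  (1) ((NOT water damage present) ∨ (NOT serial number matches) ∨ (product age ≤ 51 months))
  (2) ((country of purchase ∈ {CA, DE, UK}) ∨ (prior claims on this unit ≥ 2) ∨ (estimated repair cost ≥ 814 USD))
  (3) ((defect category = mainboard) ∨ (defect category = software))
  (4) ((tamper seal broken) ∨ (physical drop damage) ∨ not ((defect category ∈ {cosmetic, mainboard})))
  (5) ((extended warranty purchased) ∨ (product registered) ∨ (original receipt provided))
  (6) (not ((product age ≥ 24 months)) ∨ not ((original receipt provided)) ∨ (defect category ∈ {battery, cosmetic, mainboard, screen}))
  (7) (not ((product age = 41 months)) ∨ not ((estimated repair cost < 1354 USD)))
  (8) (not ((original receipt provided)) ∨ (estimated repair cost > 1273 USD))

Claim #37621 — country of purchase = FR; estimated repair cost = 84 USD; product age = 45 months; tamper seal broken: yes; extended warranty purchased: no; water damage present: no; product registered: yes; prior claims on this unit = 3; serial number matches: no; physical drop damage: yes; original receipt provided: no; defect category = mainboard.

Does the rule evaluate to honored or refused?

Atomic conditions:
  NOT water damage present: no → true
  NOT serial number matches: no → true
  product age ≤ 51 months: 45 ≤ 51 is true
  country of purchase ∈ {CA, DE, UK}: FR is not in the set → false
  prior claims on this unit ≥ 2: 3 ≥ 2 is true
  estimated repair cost ≥ 814 USD: 84 ≥ 814 is false
  defect category = mainboard: mainboard == mainboard is true
  defect category = software: mainboard == software is false
  tamper seal broken: yes → true
  physical drop damage: yes → true
  defect category ∈ {cosmetic, mainboard}: mainboard is in the set → true
  extended warranty purchased: no → false
  product registered: yes → true
  original receipt provided: no → false
  product age ≥ 24 months: 45 ≥ 24 is true
  defect category ∈ {battery, cosmetic, mainboard, screen}: mainboard is in the set → true
  product age = 41 months: 45 == 41 is false
  estimated repair cost < 1354 USD: 84 < 1354 is true
  estimated repair cost > 1273 USD: 84 > 1273 is false
Combine:
[1] true OR true OR true = true
[2] false OR true OR false = true
[3] true OR false = true
[4.3] NOT true = false
[4] true OR true OR false = true
[5] false OR true OR false = true
[6.1] NOT true = false
[6.2] NOT false = true
[6] false OR true OR true = true
[7.1] NOT false = true
[7.2] NOT true = false
[7] true OR false = true
[8.1] NOT false = true
[8] true OR false = true
[root] true AND true AND true AND true AND true AND true AND true AND true = true
Overall: true → honored

Honored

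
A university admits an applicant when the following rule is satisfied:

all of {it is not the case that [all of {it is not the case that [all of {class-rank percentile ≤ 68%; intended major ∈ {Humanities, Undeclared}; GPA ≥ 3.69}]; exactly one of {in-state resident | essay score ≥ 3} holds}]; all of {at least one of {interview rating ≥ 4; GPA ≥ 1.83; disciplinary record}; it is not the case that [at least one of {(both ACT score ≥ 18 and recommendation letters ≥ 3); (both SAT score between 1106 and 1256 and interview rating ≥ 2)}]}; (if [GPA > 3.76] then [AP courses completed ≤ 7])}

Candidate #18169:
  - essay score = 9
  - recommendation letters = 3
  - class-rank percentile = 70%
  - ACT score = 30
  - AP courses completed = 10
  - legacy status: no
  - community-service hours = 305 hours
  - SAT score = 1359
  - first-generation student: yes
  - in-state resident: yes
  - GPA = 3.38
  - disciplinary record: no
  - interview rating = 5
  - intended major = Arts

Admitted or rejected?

Atomic conditions:
  class-rank percentile ≤ 68%: 70 ≤ 68 is false
  intended major ∈ {Humanities, Undeclared}: Arts is not in the set → false
  GPA ≥ 3.69: 3.38 ≥ 3.69 is false
  in-state resident: yes → true
  essay score ≥ 3: 9 ≥ 3 is true
  interview rating ≥ 4: 5 ≥ 4 is true
  GPA ≥ 1.83: 3.38 ≥ 1.83 is true
  disciplinary record: no → false
  ACT score ≥ 18: 30 ≥ 18 is true
  recommendation letters ≥ 3: 3 ≥ 3 is true
  SAT score between 1106 and 1256: 1359 in [1106, 1256] is false
  interview rating ≥ 2: 5 ≥ 2 is true
  GPA > 3.76: 3.38 > 3.76 is false
  AP courses completed ≤ 7: 10 ≤ 7 is false
Combine:
[1.1.1.1] false AND false AND false = false
[1.1.1] NOT false = true
[1.1.2] exactly-one(true, true) = false
[1.1] true AND false = false
[1] NOT false = true
[2.1] true OR true OR false = true
[2.2.1.1] true AND true = true
[2.2.1.2] false AND true = false
[2.2.1] true OR false = true
[2.2] NOT true = false
[2] true AND false = false
[3] false → false (antecedent false ⇒ implication holds) = true
[root] true AND false AND true = false
Overall: false → rejected

Rejected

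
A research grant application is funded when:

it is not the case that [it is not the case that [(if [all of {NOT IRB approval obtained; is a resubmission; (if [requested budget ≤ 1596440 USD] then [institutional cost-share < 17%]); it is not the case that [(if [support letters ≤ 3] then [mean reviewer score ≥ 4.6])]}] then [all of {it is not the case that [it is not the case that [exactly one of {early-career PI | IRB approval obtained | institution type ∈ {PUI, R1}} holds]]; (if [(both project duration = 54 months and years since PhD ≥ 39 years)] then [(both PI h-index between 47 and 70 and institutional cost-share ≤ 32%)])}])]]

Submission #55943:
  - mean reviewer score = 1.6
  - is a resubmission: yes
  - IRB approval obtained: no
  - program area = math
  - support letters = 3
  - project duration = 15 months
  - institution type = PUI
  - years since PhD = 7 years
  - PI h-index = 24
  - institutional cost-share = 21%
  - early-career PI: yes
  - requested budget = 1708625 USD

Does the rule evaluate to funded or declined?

Atomic conditions:
  NOT IRB approval obtained: no → true
  is a resubmission: yes → true
  requested budget ≤ 1596440 USD: 1708625 ≤ 1596440 is false
  institutional cost-share < 17%: 21 < 17 is false
  support letters ≤ 3: 3 ≤ 3 is true
  mean reviewer score ≥ 4.6: 1.6 ≥ 4.6 is false
  early-career PI: yes → true
  IRB approval obtained: no → false
  institution type ∈ {PUI, R1}: PUI is in the set → true
  project duration = 54 months: 15 == 54 is false
  years since PhD ≥ 39 years: 7 ≥ 39 is false
  PI h-index between 47 and 70: 24 in [47, 70] is false
  institutional cost-share ≤ 32%: 21 ≤ 32 is true
Combine:
[1.1.1.3] false → false (antecedent false ⇒ implication holds) = true
[1.1.1.4.1] true → false = false
[1.1.1.4] NOT false = true
[1.1.1] true AND true AND true AND true = true
[1.1.2.1.1.1] exactly-one(true, false, true) = false
[1.1.2.1.1] NOT false = true
[1.1.2.1] NOT true = false
[1.1.2.2.1] false AND false = false
[1.1.2.2.2] false AND true = false
[1.1.2.2] false → false (antecedent false ⇒ implication holds) = true
[1.1.2] false AND true = false
[1.1] true → false = false
[1] NOT false = true
[root] NOT true = false
Overall: false → declined

Declined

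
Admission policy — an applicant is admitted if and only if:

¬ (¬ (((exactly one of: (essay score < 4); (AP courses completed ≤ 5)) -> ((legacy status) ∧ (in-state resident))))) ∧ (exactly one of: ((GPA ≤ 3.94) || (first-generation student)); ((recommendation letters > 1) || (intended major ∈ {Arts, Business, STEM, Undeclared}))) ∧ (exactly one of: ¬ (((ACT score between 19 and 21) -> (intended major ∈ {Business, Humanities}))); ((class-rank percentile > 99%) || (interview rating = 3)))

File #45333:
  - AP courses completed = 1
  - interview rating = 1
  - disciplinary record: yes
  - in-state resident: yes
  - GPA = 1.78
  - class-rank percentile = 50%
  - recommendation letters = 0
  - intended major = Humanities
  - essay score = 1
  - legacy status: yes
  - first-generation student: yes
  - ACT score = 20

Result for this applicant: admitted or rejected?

Rejected

Atomic conditions:
  essay score < 4: 1 < 4 is true
  AP courses completed ≤ 5: 1 ≤ 5 is true
  legacy status: yes → true
  in-state resident: yes → true
  GPA ≤ 3.94: 1.78 ≤ 3.94 is true
  first-generation student: yes → true
  recommendation letters > 1: 0 > 1 is false
  intended major ∈ {Arts, Business, STEM, Undeclared}: Humanities is not in the set → false
  ACT score between 19 and 21: 20 in [19, 21] is true
  intended major ∈ {Business, Humanities}: Humanities is in the set → true
  class-rank percentile > 99%: 50 > 99 is false
  interview rating = 3: 1 == 3 is false
Combine:
[1.1.1.1] exactly-one(true, true) = false
[1.1.1.2] true AND true = true
[1.1.1] false → true (antecedent false ⇒ implication holds) = true
[1.1] NOT true = false
[1] NOT false = true
[2.1] true OR true = true
[2.2] false OR false = false
[2] exactly-one(true, false) = true
[3.1.1] true → true = true
[3.1] NOT true = false
[3.2] false OR false = false
[3] exactly-one(false, false) = false
[root] true AND true AND false = false
Overall: false → rejected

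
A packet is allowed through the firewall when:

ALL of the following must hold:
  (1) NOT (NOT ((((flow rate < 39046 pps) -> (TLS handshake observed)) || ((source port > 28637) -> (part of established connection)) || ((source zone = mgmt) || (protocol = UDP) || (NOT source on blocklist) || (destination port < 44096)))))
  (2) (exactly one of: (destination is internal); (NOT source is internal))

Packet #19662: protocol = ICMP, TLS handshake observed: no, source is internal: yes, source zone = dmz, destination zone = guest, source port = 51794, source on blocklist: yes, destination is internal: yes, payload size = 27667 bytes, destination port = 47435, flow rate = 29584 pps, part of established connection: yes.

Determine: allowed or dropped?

Allowed

Atomic conditions:
  flow rate < 39046 pps: 29584 < 39046 is true
  TLS handshake observed: no → false
  source port > 28637: 51794 > 28637 is true
  part of established connection: yes → true
  source zone = mgmt: dmz == mgmt is false
  protocol = UDP: ICMP == UDP is false
  NOT source on blocklist: yes → false
  destination port < 44096: 47435 < 44096 is false
  destination is internal: yes → true
  NOT source is internal: yes → false
Combine:
[1.1.1.1] true → false = false
[1.1.1.2] true → true = true
[1.1.1.3] false OR false OR false OR false = false
[1.1.1] false OR true OR false = true
[1.1] NOT true = false
[1] NOT false = true
[2] exactly-one(true, false) = true
[root] true AND true = true
Overall: true → allowed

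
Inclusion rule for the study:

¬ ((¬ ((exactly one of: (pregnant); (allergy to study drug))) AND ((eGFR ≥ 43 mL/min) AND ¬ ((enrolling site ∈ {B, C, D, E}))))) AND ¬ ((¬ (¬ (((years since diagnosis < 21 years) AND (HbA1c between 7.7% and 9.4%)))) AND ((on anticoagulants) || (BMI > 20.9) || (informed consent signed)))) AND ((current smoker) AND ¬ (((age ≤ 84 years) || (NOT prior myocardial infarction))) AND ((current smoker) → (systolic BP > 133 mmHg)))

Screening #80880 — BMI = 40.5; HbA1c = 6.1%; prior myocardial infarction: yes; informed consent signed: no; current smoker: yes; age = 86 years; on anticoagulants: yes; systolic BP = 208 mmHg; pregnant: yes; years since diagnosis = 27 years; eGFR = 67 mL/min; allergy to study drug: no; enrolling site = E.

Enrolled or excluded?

Atomic conditions:
  pregnant: yes → true
  allergy to study drug: no → false
  eGFR ≥ 43 mL/min: 67 ≥ 43 is true
  enrolling site ∈ {B, C, D, E}: E is in the set → true
  years since diagnosis < 21 years: 27 < 21 is false
  HbA1c between 7.7% and 9.4%: 6.1 in [7.7, 9.4] is false
  on anticoagulants: yes → true
  BMI > 20.9: 40.5 > 20.9 is true
  informed consent signed: no → false
  current smoker: yes → true
  age ≤ 84 years: 86 ≤ 84 is false
  NOT prior myocardial infarction: yes → false
  systolic BP > 133 mmHg: 208 > 133 is true
Combine:
[1.1.1.1] exactly-one(true, false) = true
[1.1.1] NOT true = false
[1.1.2.2] NOT true = false
[1.1.2] true AND false = false
[1.1] false AND false = false
[1] NOT false = true
[2.1.1.1.1] false AND false = false
[2.1.1.1] NOT false = true
[2.1.1] NOT true = false
[2.1.2] true OR true OR false = true
[2.1] false AND true = false
[2] NOT false = true
[3.2.1] false OR false = false
[3.2] NOT false = true
[3.3] true → true = true
[3] true AND true AND true = true
[root] true AND true AND true = true
Overall: true → enrolled

Enrolled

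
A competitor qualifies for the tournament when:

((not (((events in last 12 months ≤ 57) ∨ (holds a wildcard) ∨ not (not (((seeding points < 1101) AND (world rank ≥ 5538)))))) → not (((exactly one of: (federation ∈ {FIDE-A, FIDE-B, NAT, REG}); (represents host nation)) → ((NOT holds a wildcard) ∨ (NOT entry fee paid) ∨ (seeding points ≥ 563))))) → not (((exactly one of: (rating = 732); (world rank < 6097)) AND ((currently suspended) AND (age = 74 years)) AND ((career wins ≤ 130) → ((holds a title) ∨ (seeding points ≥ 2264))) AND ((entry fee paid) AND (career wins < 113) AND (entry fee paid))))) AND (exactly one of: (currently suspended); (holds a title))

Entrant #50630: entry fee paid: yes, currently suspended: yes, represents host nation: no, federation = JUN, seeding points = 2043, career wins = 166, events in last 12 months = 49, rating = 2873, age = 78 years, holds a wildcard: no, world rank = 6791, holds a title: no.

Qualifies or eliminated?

Atomic conditions:
  events in last 12 months ≤ 57: 49 ≤ 57 is true
  holds a wildcard: no → false
  seeding points < 1101: 2043 < 1101 is false
  world rank ≥ 5538: 6791 ≥ 5538 is true
  federation ∈ {FIDE-A, FIDE-B, NAT, REG}: JUN is not in the set → false
  represents host nation: no → false
  NOT holds a wildcard: no → true
  NOT entry fee paid: yes → false
  seeding points ≥ 563: 2043 ≥ 563 is true
  rating = 732: 2873 == 732 is false
  world rank < 6097: 6791 < 6097 is false
  currently suspended: yes → true
  age = 74 years: 78 == 74 is false
  career wins ≤ 130: 166 ≤ 130 is false
  holds a title: no → false
  seeding points ≥ 2264: 2043 ≥ 2264 is false
  entry fee paid: yes → true
  career wins < 113: 166 < 113 is false
Combine:
[1.1.1.1.3.1.1] false AND true = false
[1.1.1.1.3.1] NOT false = true
[1.1.1.1.3] NOT true = false
[1.1.1.1] true OR false OR false = true
[1.1.1] NOT true = false
[1.1.2.1.1] exactly-one(false, false) = false
[1.1.2.1.2] true OR false OR true = true
[1.1.2.1] false → true (antecedent false ⇒ implication holds) = true
[1.1.2] NOT true = false
[1.1] false → false (antecedent false ⇒ implication holds) = true
[1.2.1.1] exactly-one(false, false) = false
[1.2.1.2] true AND false = false
[1.2.1.3.2] false OR false = false
[1.2.1.3] false → false (antecedent false ⇒ implication holds) = true
[1.2.1.4] true AND false AND true = false
[1.2.1] false AND false AND true AND false = false
[1.2] NOT false = true
[1] true → true = true
[2] exactly-one(true, false) = true
[root] true AND true = true
Overall: true → qualifies

Qualifies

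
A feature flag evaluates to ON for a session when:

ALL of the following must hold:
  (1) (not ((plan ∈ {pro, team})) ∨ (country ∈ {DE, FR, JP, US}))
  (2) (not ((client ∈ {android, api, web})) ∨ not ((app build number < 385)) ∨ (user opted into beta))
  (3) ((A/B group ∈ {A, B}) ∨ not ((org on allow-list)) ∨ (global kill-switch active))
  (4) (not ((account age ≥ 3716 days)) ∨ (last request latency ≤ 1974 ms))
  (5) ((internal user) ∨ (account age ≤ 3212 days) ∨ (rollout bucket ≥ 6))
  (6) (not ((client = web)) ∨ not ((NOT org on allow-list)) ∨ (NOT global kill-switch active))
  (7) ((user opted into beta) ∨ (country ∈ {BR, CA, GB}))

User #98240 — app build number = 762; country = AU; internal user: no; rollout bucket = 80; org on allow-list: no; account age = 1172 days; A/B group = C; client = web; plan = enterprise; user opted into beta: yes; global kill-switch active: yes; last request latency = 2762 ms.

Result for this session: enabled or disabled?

Atomic conditions:
  plan ∈ {pro, team}: enterprise is not in the set → false
  country ∈ {DE, FR, JP, US}: AU is not in the set → false
  client ∈ {android, api, web}: web is in the set → true
  app build number < 385: 762 < 385 is false
  user opted into beta: yes → true
  A/B group ∈ {A, B}: C is not in the set → false
  org on allow-list: no → false
  global kill-switch active: yes → true
  account age ≥ 3716 days: 1172 ≥ 3716 is false
  last request latency ≤ 1974 ms: 2762 ≤ 1974 is false
  internal user: no → false
  account age ≤ 3212 days: 1172 ≤ 3212 is true
  rollout bucket ≥ 6: 80 ≥ 6 is true
  client = web: web == web is true
  NOT org on allow-list: no → true
  NOT global kill-switch active: yes → false
  country ∈ {BR, CA, GB}: AU is not in the set → false
Combine:
[1.1] NOT false = true
[1] true OR false = true
[2.1] NOT true = false
[2.2] NOT false = true
[2] false OR true OR true = true
[3.2] NOT false = true
[3] false OR true OR true = true
[4.1] NOT false = true
[4] true OR false = true
[5] false OR true OR true = true
[6.1] NOT true = false
[6.2] NOT true = false
[6] false OR false OR false = false
[7] true OR false = true
[root] true AND true AND true AND true AND true AND false AND true = false
Overall: false → disabled

Disabled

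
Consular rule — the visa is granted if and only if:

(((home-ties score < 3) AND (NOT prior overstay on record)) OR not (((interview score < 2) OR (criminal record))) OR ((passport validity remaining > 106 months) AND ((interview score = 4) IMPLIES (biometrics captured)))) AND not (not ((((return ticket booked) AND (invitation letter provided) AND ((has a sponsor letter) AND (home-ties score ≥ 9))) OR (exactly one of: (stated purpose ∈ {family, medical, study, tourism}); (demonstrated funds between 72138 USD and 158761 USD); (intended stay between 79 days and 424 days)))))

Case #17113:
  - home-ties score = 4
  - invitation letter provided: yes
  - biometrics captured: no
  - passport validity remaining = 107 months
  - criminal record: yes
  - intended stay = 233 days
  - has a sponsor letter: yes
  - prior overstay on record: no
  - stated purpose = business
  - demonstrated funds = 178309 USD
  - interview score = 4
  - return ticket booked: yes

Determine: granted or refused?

Atomic conditions:
  home-ties score < 3: 4 < 3 is false
  NOT prior overstay on record: no → true
  interview score < 2: 4 < 2 is false
  criminal record: yes → true
  passport validity remaining > 106 months: 107 > 106 is true
  interview score = 4: 4 == 4 is true
  biometrics captured: no → false
  return ticket booked: yes → true
  invitation letter provided: yes → true
  has a sponsor letter: yes → true
  home-ties score ≥ 9: 4 ≥ 9 is false
  stated purpose ∈ {family, medical, study, tourism}: business is not in the set → false
  demonstrated funds between 72138 USD and 158761 USD: 178309 in [72138, 158761] is false
  intended stay between 79 days and 424 days: 233 in [79, 424] is true
Combine:
[1.1] false AND true = false
[1.2.1] false OR true = true
[1.2] NOT true = false
[1.3.2] true → false = false
[1.3] true AND false = false
[1] false OR false OR false = false
[2.1.1.1.3] true AND false = false
[2.1.1.1] true AND true AND false = false
[2.1.1.2] exactly-one(false, false, true) = true
[2.1.1] false OR true = true
[2.1] NOT true = false
[2] NOT false = true
[root] false AND true = false
Overall: false → refused

Refused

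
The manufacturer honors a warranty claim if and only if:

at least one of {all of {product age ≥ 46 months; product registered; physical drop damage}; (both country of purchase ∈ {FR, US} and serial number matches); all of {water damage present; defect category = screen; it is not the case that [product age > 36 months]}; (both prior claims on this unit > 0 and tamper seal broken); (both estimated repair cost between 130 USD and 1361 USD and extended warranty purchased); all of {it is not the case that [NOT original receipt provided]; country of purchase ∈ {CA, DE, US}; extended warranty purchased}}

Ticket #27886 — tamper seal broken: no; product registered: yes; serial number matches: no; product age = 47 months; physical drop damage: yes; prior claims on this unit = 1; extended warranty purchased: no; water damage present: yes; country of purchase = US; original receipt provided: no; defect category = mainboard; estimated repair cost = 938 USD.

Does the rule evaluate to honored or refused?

Honored

Atomic conditions:
  product age ≥ 46 months: 47 ≥ 46 is true
  product registered: yes → true
  physical drop damage: yes → true
  country of purchase ∈ {FR, US}: US is in the set → true
  serial number matches: no → false
  water damage present: yes → true
  defect category = screen: mainboard == screen is false
  product age > 36 months: 47 > 36 is true
  prior claims on this unit > 0: 1 > 0 is true
  tamper seal broken: no → false
  estimated repair cost between 130 USD and 1361 USD: 938 in [130, 1361] is true
  extended warranty purchased: no → false
  NOT original receipt provided: no → true
  country of purchase ∈ {CA, DE, US}: US is in the set → true
Combine:
[1] true AND true AND true = true
[2] true AND false = false
[3.3] NOT true = false
[3] true AND false AND false = false
[4] true AND false = false
[5] true AND false = false
[6.1] NOT true = false
[6] false AND true AND false = false
[root] true OR false OR false OR false OR false OR false = true
Overall: true → honored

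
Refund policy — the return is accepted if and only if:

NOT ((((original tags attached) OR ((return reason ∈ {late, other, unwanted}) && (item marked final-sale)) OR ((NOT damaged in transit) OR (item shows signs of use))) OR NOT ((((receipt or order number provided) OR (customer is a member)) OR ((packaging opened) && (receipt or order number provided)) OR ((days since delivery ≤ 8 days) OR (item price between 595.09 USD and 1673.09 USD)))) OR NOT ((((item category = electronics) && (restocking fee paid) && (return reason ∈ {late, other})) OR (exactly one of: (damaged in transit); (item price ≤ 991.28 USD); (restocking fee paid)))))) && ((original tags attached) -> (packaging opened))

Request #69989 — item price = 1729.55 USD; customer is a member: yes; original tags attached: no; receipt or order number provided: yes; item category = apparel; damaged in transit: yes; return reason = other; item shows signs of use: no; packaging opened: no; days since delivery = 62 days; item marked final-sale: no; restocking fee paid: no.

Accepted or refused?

Accepted

Atomic conditions:
  original tags attached: no → false
  return reason ∈ {late, other, unwanted}: other is in the set → true
  item marked final-sale: no → false
  NOT damaged in transit: yes → false
  item shows signs of use: no → false
  receipt or order number provided: yes → true
  customer is a member: yes → true
  packaging opened: no → false
  days since delivery ≤ 8 days: 62 ≤ 8 is false
  item price between 595.09 USD and 1673.09 USD: 1729.55 in [595.09, 1673.09] is false
  item category = electronics: apparel == electronics is false
  restocking fee paid: no → false
  return reason ∈ {late, other}: other is in the set → true
  damaged in transit: yes → true
  item price ≤ 991.28 USD: 1729.55 ≤ 991.28 is false
Combine:
[1.1.1.2] true AND false = false
[1.1.1.3] false OR false = false
[1.1.1] false OR false OR false = false
[1.1.2.1.1] true OR true = true
[1.1.2.1.2] false AND true = false
[1.1.2.1.3] false OR false = false
[1.1.2.1] true OR false OR false = true
[1.1.2] NOT true = false
[1.1.3.1.1] false AND false AND true = false
[1.1.3.1.2] exactly-one(true, false, false) = true
[1.1.3.1] false OR true = true
[1.1.3] NOT true = false
[1.1] false OR false OR false = false
[1] NOT false = true
[2] false → false (antecedent false ⇒ implication holds) = true
[root] true AND true = true
Overall: true → accepted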